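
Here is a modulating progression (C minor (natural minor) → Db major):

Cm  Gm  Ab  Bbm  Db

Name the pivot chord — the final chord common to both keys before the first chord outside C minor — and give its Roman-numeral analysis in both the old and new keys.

Chords diatonic to C minor: Cm, Ddim, Eb, Fm, Gm, Ab, Bb.
Reading the progression, the first chord not in that set is Bbm, so the modulation leaves C minor there.
The chord immediately before Bbm is Ab, which is diatonic to both keys: VI in C minor and V in Db major.

Ab — VI in C minor, V in Db major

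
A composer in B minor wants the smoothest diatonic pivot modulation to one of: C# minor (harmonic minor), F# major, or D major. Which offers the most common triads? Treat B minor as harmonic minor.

Triads of B minor (harmonic minor): Bm (i), C#dim (ii°), Daug (III+), Em (iv), F# (V), G (VI), A#dim (vii°).
C# minor (harmonic minor) shares 0: none.
F# major shares 1: F#.
D major shares 4: Bm, C#dim, Em, G.
The most common triads (4) are shared with D major.

D major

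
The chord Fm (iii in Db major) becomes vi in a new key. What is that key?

Ab major

The numeral vi denotes a minor triad on scale degree 6. With F on degree 6, the tonic of the new key is Ab.
Degree 6 carries a minor triad in major keys, so the destination is Ab major.
Check: the diatonic triads of Ab major are Ab (I), Bbm (ii), Cm (iii), Db (IV), Eb (V), Fm (vi), Gdim (vii°) — Fm is indeed vi.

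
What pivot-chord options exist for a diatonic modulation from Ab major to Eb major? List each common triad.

Triads in Ab major: Ab (I), Bbm (ii), Cm (iii), Db (IV), Eb (V), Fm (vi), Gdim (vii°).
Triads in Eb major: Eb (I), Fm (ii), Gm (iii), Ab (IV), Bb (V), Cm (vi), Ddim (vii°).
Shared triads with their functions: Ab (I in Ab major, IV in Eb major); Cm (iii in Ab major, vi in Eb major); Eb (V in Ab major, I in Eb major); Fm (vi in Ab major, ii in Eb major).

Ab, Cm, Eb, Fm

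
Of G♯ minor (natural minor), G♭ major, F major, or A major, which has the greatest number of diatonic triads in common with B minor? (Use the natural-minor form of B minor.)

Triads of B minor (natural minor): Bm (i), C♯dim (ii°), D (III), Em (iv), F♯m (v), G (VI), A (VII).
G♯ minor (natural minor) shares 0: none.
G♭ major shares 0: none.
F major shares 0: none.
A major shares 4: Bm, D, F♯m, A.
The most common triads (4) are shared with A major.

A major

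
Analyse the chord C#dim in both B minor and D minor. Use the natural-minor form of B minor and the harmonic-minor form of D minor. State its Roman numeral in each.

ii° in B minor; vii° in D minor

The scale of B minor (natural minor) is B C# D E F# G A; C# is degree 2, and the triad built there (C#-E-G) is diminished, so it is ii°.
The scale of D minor (harmonic minor) is D E F G A Bb C#; C# is degree 7, and the triad built there (C#-E-G) is diminished, so it is vii°.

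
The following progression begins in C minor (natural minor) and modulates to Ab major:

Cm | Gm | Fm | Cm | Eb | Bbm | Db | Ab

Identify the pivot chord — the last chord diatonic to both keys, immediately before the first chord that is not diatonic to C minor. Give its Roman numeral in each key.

Chords diatonic to C minor: Cm, Ddim, Eb, Fm, Gm, Ab, Bb.
Reading the progression, the first chord not in that set is Bbm, so the modulation leaves C minor there.
The chord immediately before Bbm is Eb, which is diatonic to both keys: III in C minor and V in Ab major.

Eb — III in C minor, V in Ab major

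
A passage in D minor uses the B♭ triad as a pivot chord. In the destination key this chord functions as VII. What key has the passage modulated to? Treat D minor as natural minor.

The numeral VII denotes a major triad on scale degree 7. With B♭ on degree 7, the tonic of the new key is C.
Degree 7 carries a major triad in natural-minor keys, so the destination is C minor.
Check: the diatonic triads of C minor (natural minor) are Cm (i), Ddim (ii°), E♭ (III), Fm (iv), Gm (v), A♭ (VI), B♭ (VII) — B♭ is indeed VII.

C minor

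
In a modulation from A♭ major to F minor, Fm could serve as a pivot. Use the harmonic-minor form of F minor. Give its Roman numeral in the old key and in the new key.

vi in A♭ major; i in F minor

The scale of A♭ major is A♭ B♭ C D♭ E♭ F G; F is degree 6, and the triad built there (F-A♭-C) is minor, so it is vi.
The scale of F minor (harmonic minor) is F G A♭ B♭ C D♭ E; F is degree 1, and the triad built there (F-A♭-C) is minor, so it is i.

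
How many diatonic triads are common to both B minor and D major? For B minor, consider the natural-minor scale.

Diatonic triads of B minor (natural minor): Bm (i), C#dim (ii°), D (III), Em (iv), F#m (v), G (VI), A (VII).
Diatonic triads of D major: D (I), Em (ii), F#m (iii), G (IV), A (V), Bm (vi), C#dim (vii°).
Matching root and quality in both lists: Bm, C#dim, D, Em, F#m, G, A.
That gives 7 common triads.

7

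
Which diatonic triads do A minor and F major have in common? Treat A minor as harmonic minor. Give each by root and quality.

Am, Dm, F

Triads in A minor (harmonic minor): Am (i), Bdim (ii°), Caug (III+), Dm (iv), E (V), F (VI), G#dim (vii°).
Triads in F major: F (I), Gm (ii), Am (iii), Bb (IV), C (V), Dm (vi), Edim (vii°).
Shared triads with their functions: Am (i in A minor, iii in F major); Dm (iv in A minor, vi in F major); F (VI in A minor, I in F major).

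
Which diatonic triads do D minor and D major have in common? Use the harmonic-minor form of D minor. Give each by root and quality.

Triads in D minor (harmonic minor): Dm (i), Edim (ii°), Faug (III+), Gm (iv), A (V), Bb (VI), C#dim (vii°).
Triads in D major: D (I), Em (ii), F#m (iii), G (IV), A (V), Bm (vi), C#dim (vii°).
Shared triads with their functions: A (V in D minor, V in D major); C#dim (vii° in D minor, vii° in D major).

A, C#dim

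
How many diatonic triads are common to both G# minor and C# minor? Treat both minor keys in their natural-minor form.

4

Diatonic triads of G# minor (natural minor): G#m (i), A#dim (ii°), B (III), C#m (iv), D#m (v), E (VI), F# (VII).
Diatonic triads of C# minor (natural minor): C#m (i), D#dim (ii°), E (III), F#m (iv), G#m (v), A (VI), B (VII).
Matching root and quality in both lists: G#m, B, C#m, E.
That gives 4 common triads.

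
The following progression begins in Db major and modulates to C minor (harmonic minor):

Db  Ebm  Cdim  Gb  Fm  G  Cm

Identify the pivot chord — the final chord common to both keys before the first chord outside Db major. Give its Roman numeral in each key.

Chords diatonic to Db major: Db, Ebm, Fm, Gb, Ab, Bbm, Cdim.
Reading the progression, the first chord not in that set is G, so the modulation leaves Db major there.
The chord immediately before G is Fm, which is diatonic to both keys: iii in Db major and iv in C minor.

Fm — iii in Db major, iv in C minor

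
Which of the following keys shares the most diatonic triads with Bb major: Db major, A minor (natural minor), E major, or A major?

A minor

Triads of Bb major: Bb (I), Cm (ii), Dm (iii), Eb (IV), F (V), Gm (vi), Adim (vii°).
Db major shares 0: none.
A minor (natural minor) shares 2: Dm, F.
E major shares 0: none.
A major shares 0: none.
The most common triads (2) are shared with A minor.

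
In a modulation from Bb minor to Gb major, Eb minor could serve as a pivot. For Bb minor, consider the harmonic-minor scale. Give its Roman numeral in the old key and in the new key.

iv in Bb minor; vi in Gb major

The scale of Bb minor (harmonic minor) is Bb C Db Eb F Gb A; Eb is degree 4, and the triad built there (Eb-Gb-Bb) is minor, so it is iv.
The scale of Gb major is Gb Ab Bb Cb Db Eb F; Eb is degree 6, and the triad built there (Eb-Gb-Bb) is minor, so it is vi.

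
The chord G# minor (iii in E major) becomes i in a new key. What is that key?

The numeral i denotes a minor triad on scale degree 1. With G# on degree 1, the tonic of the new key is G#.
Degree 1 carries a minor triad in minor keys, so the destination is G# minor.
Check: the diatonic triads of G# minor (natural minor) are G#m (i), A#dim (ii°), B (III), C#m (iv), D#m (v), E (VI), F# (VII) — G# minor is indeed i.

G# minor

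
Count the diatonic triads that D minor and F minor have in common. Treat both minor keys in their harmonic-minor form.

1

Diatonic triads of D minor (harmonic minor): D minor (i), E diminished (ii°), F augmented (III+), G minor (iv), A major (V), Bb major (VI), C# diminished (vii°).
Diatonic triads of F minor (harmonic minor): F minor (i), G diminished (ii°), Ab augmented (III+), Bb minor (iv), C major (V), Db major (VI), E diminished (vii°).
Matching root and quality in both lists: E diminished.
That gives 1 common triad.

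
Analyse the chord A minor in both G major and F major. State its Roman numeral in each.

The scale of G major is G A B C D E F#; A is degree 2, and the triad built there (A-C-E) is minor, so it is ii.
The scale of F major is F G A Bb C D E; A is degree 3, and the triad built there (A-C-E) is minor, so it is iii.

ii in G major; iii in F major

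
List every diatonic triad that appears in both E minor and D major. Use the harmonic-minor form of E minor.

Triads in E minor (harmonic minor): E minor (i), F# diminished (ii°), G augmented (III+), A minor (iv), B major (V), C major (VI), D# diminished (vii°).
Triads in D major: D major (I), E minor (ii), F# minor (iii), G major (IV), A major (V), B minor (vi), C# diminished (vii°).
Shared triads with their functions: E minor (i in E minor, ii in D major).

Em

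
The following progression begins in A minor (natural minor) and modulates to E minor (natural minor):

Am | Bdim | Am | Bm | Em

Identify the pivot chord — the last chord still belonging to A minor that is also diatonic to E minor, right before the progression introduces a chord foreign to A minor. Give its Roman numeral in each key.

Chords diatonic to A minor: Am, Bdim, C, Dm, Em, F, G.
Reading the progression, the first chord not in that set is Bm, so the modulation leaves A minor there.
The chord immediately before Bm is Am, which is diatonic to both keys: i in A minor and iv in E minor.

Am — i in A minor, iv in E minor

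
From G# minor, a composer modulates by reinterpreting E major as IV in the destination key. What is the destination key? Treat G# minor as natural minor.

The numeral IV denotes a major triad on scale degree 4. With E on degree 4, the tonic of the new key is B.
Degree 4 carries a major triad in major keys, so the destination is B major.
Check: the diatonic triads of B major are B (I), C#m (ii), D#m (iii), E (IV), F# (V), G#m (vi), A#dim (vii°) — E major is indeed IV.

B major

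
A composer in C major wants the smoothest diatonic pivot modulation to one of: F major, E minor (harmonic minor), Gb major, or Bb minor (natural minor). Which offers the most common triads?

F major

Triads of C major: C (I), Dm (ii), Em (iii), F (IV), G (V), Am (vi), Bdim (vii°).
F major shares 4: C, Dm, F, Am.
E minor (harmonic minor) shares 3: C, Em, Am.
Gb major shares 0: none.
Bb minor (natural minor) shares 0: none.
The most common triads (4) are shared with F major.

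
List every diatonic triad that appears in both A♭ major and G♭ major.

B♭m, D♭

Triads in A♭ major: A♭ (I), B♭m (ii), Cm (iii), D♭ (IV), E♭ (V), Fm (vi), Gdim (vii°).
Triads in G♭ major: G♭ (I), A♭m (ii), B♭m (iii), C♭ (IV), D♭ (V), E♭m (vi), Fdim (vii°).
Shared triads with their functions: B♭m (ii in A♭ major, iii in G♭ major); D♭ (IV in A♭ major, V in G♭ major).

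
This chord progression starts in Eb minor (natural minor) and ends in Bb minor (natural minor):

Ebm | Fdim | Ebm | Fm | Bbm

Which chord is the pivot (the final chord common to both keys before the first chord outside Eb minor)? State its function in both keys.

Ebm — i in Eb minor, iv in Bb minor

Chords diatonic to Eb minor: Ebm, Fdim, Gb, Abm, Bbm, Cb, Db.
Reading the progression, the first chord not in that set is Fm, so the modulation leaves Eb minor there.
The chord immediately before Fm is Ebm, which is diatonic to both keys: i in Eb minor and iv in Bb minor.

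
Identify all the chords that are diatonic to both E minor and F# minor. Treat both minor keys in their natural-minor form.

Triads in E minor (natural minor): Em (i), F#dim (ii°), G (III), Am (iv), Bm (v), C (VI), D (VII).
Triads in F# minor (natural minor): F#m (i), G#dim (ii°), A (III), Bm (iv), C#m (v), D (VI), E (VII).
Shared triads with their functions: Bm (v in E minor, iv in F# minor); D (VII in E minor, VI in F# minor).

Bm, D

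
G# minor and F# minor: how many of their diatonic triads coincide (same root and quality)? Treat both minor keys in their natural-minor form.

2

Diatonic triads of G# minor (natural minor): G#m (i), A#dim (ii°), B (III), C#m (iv), D#m (v), E (VI), F# (VII).
Diatonic triads of F# minor (natural minor): F#m (i), G#dim (ii°), A (III), Bm (iv), C#m (v), D (VI), E (VII).
Matching root and quality in both lists: C#m, E.
That gives 2 common triads.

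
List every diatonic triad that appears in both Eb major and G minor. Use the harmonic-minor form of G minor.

Triads in Eb major: Eb (I), Fm (ii), Gm (iii), Ab (IV), Bb (V), Cm (vi), Ddim (vii°).
Triads in G minor (harmonic minor): Gm (i), Adim (ii°), Bbaug (III+), Cm (iv), D (V), Eb (VI), F#dim (vii°).
Shared triads with their functions: Eb (I in Eb major, VI in G minor); Gm (iii in Eb major, i in G minor); Cm (vi in Eb major, iv in G minor).

Eb, Gm, Cm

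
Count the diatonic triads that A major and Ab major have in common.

Diatonic triads of A major: A (I), Bm (ii), C#m (iii), D (IV), E (V), F#m (vi), G#dim (vii°).
Diatonic triads of Ab major: Ab (I), Bbm (ii), Cm (iii), Db (IV), Eb (V), Fm (vi), Gdim (vii°).
No triad has the same root and quality in both keys.

0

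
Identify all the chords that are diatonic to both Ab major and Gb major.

Triads in Ab major: Ab (I), Bbm (ii), Cm (iii), Db (IV), Eb (V), Fm (vi), Gdim (vii°).
Triads in Gb major: Gb (I), Abm (ii), Bbm (iii), Cb (IV), Db (V), Ebm (vi), Fdim (vii°).
Shared triads with their functions: Bbm (ii in Ab major, iii in Gb major); Db (IV in Ab major, V in Gb major).

Bbm, Db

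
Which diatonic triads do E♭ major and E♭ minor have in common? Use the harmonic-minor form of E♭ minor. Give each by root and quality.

Triads in E♭ major: E♭ (I), Fm (ii), Gm (iii), A♭ (IV), B♭ (V), Cm (vi), Ddim (vii°).
Triads in E♭ minor (harmonic minor): E♭m (i), Fdim (ii°), G♭aug (III+), A♭m (iv), B♭ (V), C♭ (VI), Ddim (vii°).
Shared triads with their functions: B♭ (V in E♭ major, V in E♭ minor); Ddim (vii° in E♭ major, vii° in E♭ minor).

B♭, Ddim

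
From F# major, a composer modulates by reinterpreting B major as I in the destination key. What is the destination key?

B major

The numeral I denotes a major triad on scale degree 1. With B on degree 1, the tonic of the new key is B.
Degree 1 carries a major triad in major keys, so the destination is B major.
Check: the diatonic triads of B major are B (I), C#m (ii), D#m (iii), E (IV), F# (V), G#m (vi), A#dim (vii°) — B major is indeed I.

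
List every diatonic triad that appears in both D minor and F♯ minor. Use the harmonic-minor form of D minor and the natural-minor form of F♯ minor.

Triads in D minor (harmonic minor): Dm (i), Edim (ii°), Faug (III+), Gm (iv), A (V), B♭ (VI), C♯dim (vii°).
Triads in F♯ minor (natural minor): F♯m (i), G♯dim (ii°), A (III), Bm (iv), C♯m (v), D (VI), E (VII).
Shared triads with their functions: A (V in D minor, III in F♯ minor).

A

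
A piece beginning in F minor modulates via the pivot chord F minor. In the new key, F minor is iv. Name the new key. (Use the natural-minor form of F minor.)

C minor

The numeral iv denotes a minor triad on scale degree 4. With F on degree 4, the tonic of the new key is C.
Degree 4 carries a minor triad in minor keys, so the destination is C minor.
Check: the diatonic triads of C minor (natural minor) are Cm (i), Ddim (ii°), Eb (III), Fm (iv), Gm (v), Ab (VI), Bb (VII) — F minor is indeed iv.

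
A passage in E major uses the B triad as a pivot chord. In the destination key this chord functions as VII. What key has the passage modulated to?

C# minor

The numeral VII denotes a major triad on scale degree 7. With B on degree 7, the tonic of the new key is C#.
Degree 7 carries a major triad in natural-minor keys, so the destination is C# minor.
Check: the diatonic triads of C# minor (natural minor) are C#m (i), D#dim (ii°), E (III), F#m (iv), G#m (v), A (VI), B (VII) — B is indeed VII.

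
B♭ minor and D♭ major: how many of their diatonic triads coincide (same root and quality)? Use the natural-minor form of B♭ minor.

7

Diatonic triads of B♭ minor (natural minor): B♭m (i), Cdim (ii°), D♭ (III), E♭m (iv), Fm (v), G♭ (VI), A♭ (VII).
Diatonic triads of D♭ major: D♭ (I), E♭m (ii), Fm (iii), G♭ (IV), A♭ (V), B♭m (vi), Cdim (vii°).
Matching root and quality in both lists: B♭m, Cdim, D♭, E♭m, Fm, G♭, A♭.
That gives 7 common triads.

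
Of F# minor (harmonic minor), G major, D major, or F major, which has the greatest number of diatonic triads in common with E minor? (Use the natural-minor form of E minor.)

Triads of E minor (natural minor): E minor (i), F# diminished (ii°), G major (III), A minor (iv), B minor (v), C major (VI), D major (VII).
F# minor (harmonic minor) shares 2: Bm, D.
G major shares 7: Em, F#dim, G, Am, Bm, C, D.
D major shares 4: Em, G, Bm, D.
F major shares 2: Am, C.
The most common triads (7) are shared with G major.

G major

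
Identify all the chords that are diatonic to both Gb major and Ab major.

Bbm, Db

Triads in Gb major: Gb major (I), Ab minor (ii), Bb minor (iii), Cb major (IV), Db major (V), Eb minor (vi), F diminished (vii°).
Triads in Ab major: Ab major (I), Bb minor (ii), C minor (iii), Db major (IV), Eb major (V), F minor (vi), G diminished (vii°).
Shared triads with their functions: Bb minor (iii in Gb major, ii in Ab major); Db major (V in Gb major, IV in Ab major).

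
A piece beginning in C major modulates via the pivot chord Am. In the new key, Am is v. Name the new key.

The numeral v denotes a minor triad on scale degree 5. With A on degree 5, the tonic of the new key is D.
Degree 5 carries a minor triad in natural-minor keys, so the destination is D minor.
Check: the diatonic triads of D minor (natural minor) are Dm (i), Edim (ii°), F (III), Gm (iv), Am (v), Bb (VI), C (VII) — Am is indeed v.

D minor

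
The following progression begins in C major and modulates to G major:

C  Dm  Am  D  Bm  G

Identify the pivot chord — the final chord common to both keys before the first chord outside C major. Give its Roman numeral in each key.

Chords diatonic to C major: C, Dm, Em, F, G, Am, Bdim.
Reading the progression, the first chord not in that set is D, so the modulation leaves C major there.
The chord immediately before D is Am, which is diatonic to both keys: vi in C major and ii in G major.

Am — vi in C major, ii in G major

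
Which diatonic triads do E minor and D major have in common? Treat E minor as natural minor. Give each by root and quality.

Em, G, Bm, D

Triads in E minor (natural minor): Em (i), F#dim (ii°), G (III), Am (iv), Bm (v), C (VI), D (VII).
Triads in D major: D (I), Em (ii), F#m (iii), G (IV), A (V), Bm (vi), C#dim (vii°).
Shared triads with their functions: Em (i in E minor, ii in D major); G (III in E minor, IV in D major); Bm (v in E minor, vi in D major); D (VII in E minor, I in D major).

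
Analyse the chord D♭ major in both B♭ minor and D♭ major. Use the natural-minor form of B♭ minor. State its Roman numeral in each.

III in B♭ minor; I in D♭ major

The scale of B♭ minor (natural minor) is B♭ C D♭ E♭ F G♭ A♭; D♭ is degree 3, and the triad built there (D♭-F-A♭) is major, so it is III.
The scale of D♭ major is D♭ E♭ F G♭ A♭ B♭ C; D♭ is degree 1, and the triad built there (D♭-F-A♭) is major, so it is I.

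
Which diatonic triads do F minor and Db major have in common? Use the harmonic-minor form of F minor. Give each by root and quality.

Triads in F minor (harmonic minor): F minor (i), G diminished (ii°), Ab augmented (III+), Bb minor (iv), C major (V), Db major (VI), E diminished (vii°).
Triads in Db major: Db major (I), Eb minor (ii), F minor (iii), Gb major (IV), Ab major (V), Bb minor (vi), C diminished (vii°).
Shared triads with their functions: F minor (i in F minor, iii in Db major); Bb minor (iv in F minor, vi in Db major); Db major (VI in F minor, I in Db major).

Fm, Bbm, Db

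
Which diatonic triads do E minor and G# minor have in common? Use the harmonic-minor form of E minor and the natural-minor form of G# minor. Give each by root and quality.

B

Triads in E minor (harmonic minor): Em (i), F#dim (ii°), Gaug (III+), Am (iv), B (V), C (VI), D#dim (vii°).
Triads in G# minor (natural minor): G#m (i), A#dim (ii°), B (III), C#m (iv), D#m (v), E (VI), F# (VII).
Shared triads with their functions: B (V in E minor, III in G# minor).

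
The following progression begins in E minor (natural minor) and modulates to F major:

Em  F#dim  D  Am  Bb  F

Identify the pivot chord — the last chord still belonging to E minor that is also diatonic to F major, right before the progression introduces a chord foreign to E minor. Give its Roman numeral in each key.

Chords diatonic to E minor: Em, F#dim, G, Am, Bm, C, D.
Reading the progression, the first chord not in that set is Bb, so the modulation leaves E minor there.
The chord immediately before Bb is Am, which is diatonic to both keys: iv in E minor and iii in F major.

Am — iv in E minor, iii in F major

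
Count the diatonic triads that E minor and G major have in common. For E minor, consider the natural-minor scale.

Diatonic triads of E minor (natural minor): E minor (i), F# diminished (ii°), G major (III), A minor (iv), B minor (v), C major (VI), D major (VII).
Diatonic triads of G major: G major (I), A minor (ii), B minor (iii), C major (IV), D major (V), E minor (vi), F# diminished (vii°).
Matching root and quality in both lists: E minor, F# diminished, G major, A minor, B minor, C major, D major.
That gives 7 common triads.

7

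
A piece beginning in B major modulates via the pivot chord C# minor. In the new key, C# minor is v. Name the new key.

F# minor

The numeral v denotes a minor triad on scale degree 5. With C# on degree 5, the tonic of the new key is F#.
Degree 5 carries a minor triad in natural-minor keys, so the destination is F# minor.
Check: the diatonic triads of F# minor (natural minor) are F#m (i), G#dim (ii°), A (III), Bm (iv), C#m (v), D (VI), E (VII) — C# minor is indeed v.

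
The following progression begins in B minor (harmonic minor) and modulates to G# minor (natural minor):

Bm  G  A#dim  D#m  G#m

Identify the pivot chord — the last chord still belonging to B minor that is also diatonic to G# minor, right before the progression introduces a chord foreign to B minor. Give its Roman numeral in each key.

Chords diatonic to B minor: Bm, C#dim, Daug, Em, F#, G, A#dim.
Reading the progression, the first chord not in that set is D#m, so the modulation leaves B minor there.
The chord immediately before D#m is A#dim, which is diatonic to both keys: vii° in B minor and ii° in G# minor.

A#dim — vii° in B minor, ii° in G# minor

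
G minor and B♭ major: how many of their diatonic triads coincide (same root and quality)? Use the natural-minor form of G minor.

7

Diatonic triads of G minor (natural minor): Gm (i), Adim (ii°), B♭ (III), Cm (iv), Dm (v), E♭ (VI), F (VII).
Diatonic triads of B♭ major: B♭ (I), Cm (ii), Dm (iii), E♭ (IV), F (V), Gm (vi), Adim (vii°).
Matching root and quality in both lists: Gm, Adim, B♭, Cm, Dm, E♭, F.
That gives 7 common triads.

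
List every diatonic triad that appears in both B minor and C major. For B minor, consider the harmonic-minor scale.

Em, G

Triads in B minor (harmonic minor): B minor (i), C# diminished (ii°), D augmented (III+), E minor (iv), F# major (V), G major (VI), A# diminished (vii°).
Triads in C major: C major (I), D minor (ii), E minor (iii), F major (IV), G major (V), A minor (vi), B diminished (vii°).
Shared triads with their functions: E minor (iv in B minor, iii in C major); G major (VI in B minor, V in C major).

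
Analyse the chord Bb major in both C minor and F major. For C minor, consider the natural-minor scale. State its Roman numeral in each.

The scale of C minor (natural minor) is C D Eb F G Ab Bb; Bb is degree 7, and the triad built there (Bb-D-F) is major, so it is VII.
The scale of F major is F G A Bb C D E; Bb is degree 4, and the triad built there (Bb-D-F) is major, so it is IV.

VII in C minor; IV in F major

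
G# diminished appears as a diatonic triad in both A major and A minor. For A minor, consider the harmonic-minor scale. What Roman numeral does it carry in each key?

The scale of A major is A B C# D E F# G#; G# is degree 7, and the triad built there (G#-B-D) is diminished, so it is vii°.
The scale of A minor (harmonic minor) is A B C D E F G#; G# is degree 7, and the triad built there (G#-B-D) is diminished, so it is vii°.

vii° in A major; vii° in A minor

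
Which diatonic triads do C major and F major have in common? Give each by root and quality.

Triads in C major: C (I), Dm (ii), Em (iii), F (IV), G (V), Am (vi), Bdim (vii°).
Triads in F major: F (I), Gm (ii), Am (iii), B♭ (IV), C (V), Dm (vi), Edim (vii°).
Shared triads with their functions: C (I in C major, V in F major); Dm (ii in C major, vi in F major); F (IV in C major, I in F major); Am (vi in C major, iii in F major).

C, Dm, F, Am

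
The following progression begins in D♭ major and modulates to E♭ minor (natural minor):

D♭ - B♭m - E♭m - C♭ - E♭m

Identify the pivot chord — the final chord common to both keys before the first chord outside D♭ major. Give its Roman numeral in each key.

E♭m — ii in D♭ major, i in E♭ minor

Chords diatonic to D♭ major: D♭, E♭m, Fm, G♭, A♭, B♭m, Cdim.
Reading the progression, the first chord not in that set is C♭, so the modulation leaves D♭ major there.
The chord immediately before C♭ is E♭m, which is diatonic to both keys: ii in D♭ major and i in E♭ minor.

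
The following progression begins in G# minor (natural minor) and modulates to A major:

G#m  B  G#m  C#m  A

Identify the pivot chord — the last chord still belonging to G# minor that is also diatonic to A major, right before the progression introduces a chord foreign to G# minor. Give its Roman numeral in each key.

C#m — iv in G# minor, iii in A major

Chords diatonic to G# minor: G#m, A#dim, B, C#m, D#m, E, F#.
Reading the progression, the first chord not in that set is A, so the modulation leaves G# minor there.
The chord immediately before A is C#m, which is diatonic to both keys: iv in G# minor and iii in A major.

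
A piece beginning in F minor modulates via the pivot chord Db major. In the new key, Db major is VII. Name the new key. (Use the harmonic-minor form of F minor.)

Eb minor

The numeral VII denotes a major triad on scale degree 7. With Db on degree 7, the tonic of the new key is Eb.
Degree 7 carries a major triad in natural-minor keys, so the destination is Eb minor.
Check: the diatonic triads of Eb minor (natural minor) are Ebm (i), Fdim (ii°), Gb (III), Abm (iv), Bbm (v), Cb (VI), Db (VII) — Db major is indeed VII.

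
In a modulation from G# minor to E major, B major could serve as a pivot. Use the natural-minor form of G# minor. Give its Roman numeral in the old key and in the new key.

III in G# minor; V in E major

The scale of G# minor (natural minor) is G# A# B C# D# E F#; B is degree 3, and the triad built there (B-D#-F#) is major, so it is III.
The scale of E major is E F# G# A B C# D#; B is degree 5, and the triad built there (B-D#-F#) is major, so it is V.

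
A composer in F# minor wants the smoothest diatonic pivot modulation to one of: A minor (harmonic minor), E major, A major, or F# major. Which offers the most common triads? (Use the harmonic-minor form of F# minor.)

Triads of F# minor (harmonic minor): F# minor (i), G# diminished (ii°), A augmented (III+), B minor (iv), C# major (V), D major (VI), E# diminished (vii°).
A minor (harmonic minor) shares 1: G#dim.
E major shares 1: F#m.
A major shares 4: F#m, G#dim, Bm, D.
F# major shares 2: C#, E#dim.
The most common triads (4) are shared with A major.

A major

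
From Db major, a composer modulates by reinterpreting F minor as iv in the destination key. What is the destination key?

The numeral iv denotes a minor triad on scale degree 4. With F on degree 4, the tonic of the new key is C.
Degree 4 carries a minor triad in minor keys, so the destination is C minor.
Check: the diatonic triads of C minor (natural minor) are Cm (i), Ddim (ii°), Eb (III), Fm (iv), Gm (v), Ab (VI), Bb (VII) — F minor is indeed iv.

C minor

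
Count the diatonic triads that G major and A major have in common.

Diatonic triads of G major: G (I), Am (ii), Bm (iii), C (IV), D (V), Em (vi), F#dim (vii°).
Diatonic triads of A major: A (I), Bm (ii), C#m (iii), D (IV), E (V), F#m (vi), G#dim (vii°).
Matching root and quality in both lists: Bm, D.
That gives 2 common triads.

2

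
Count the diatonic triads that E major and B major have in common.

Diatonic triads of E major: E (I), F#m (ii), G#m (iii), A (IV), B (V), C#m (vi), D#dim (vii°).
Diatonic triads of B major: B (I), C#m (ii), D#m (iii), E (IV), F# (V), G#m (vi), A#dim (vii°).
Matching root and quality in both lists: E, G#m, B, C#m.
That gives 4 common triads.

4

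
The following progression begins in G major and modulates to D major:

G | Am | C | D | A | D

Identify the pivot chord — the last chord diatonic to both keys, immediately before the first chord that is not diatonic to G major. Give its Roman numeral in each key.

D — V in G major, I in D major

Chords diatonic to G major: G, Am, Bm, C, D, Em, F#dim.
Reading the progression, the first chord not in that set is A, so the modulation leaves G major there.
The chord immediately before A is D, which is diatonic to both keys: V in G major and I in D major.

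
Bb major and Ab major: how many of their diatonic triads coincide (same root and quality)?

2

Diatonic triads of Bb major: Bb (I), Cm (ii), Dm (iii), Eb (IV), F (V), Gm (vi), Adim (vii°).
Diatonic triads of Ab major: Ab (I), Bbm (ii), Cm (iii), Db (IV), Eb (V), Fm (vi), Gdim (vii°).
Matching root and quality in both lists: Cm, Eb.
That gives 2 common triads.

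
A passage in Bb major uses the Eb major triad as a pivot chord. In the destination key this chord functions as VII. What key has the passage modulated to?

The numeral VII denotes a major triad on scale degree 7. With Eb on degree 7, the tonic of the new key is F.
Degree 7 carries a major triad in natural-minor keys, so the destination is F minor.
Check: the diatonic triads of F minor (natural minor) are Fm (i), Gdim (ii°), Ab (III), Bbm (iv), Cm (v), Db (VI), Eb (VII) — Eb major is indeed VII.

F minor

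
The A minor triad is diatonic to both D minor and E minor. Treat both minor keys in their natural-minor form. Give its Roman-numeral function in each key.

v in D minor; iv in E minor

The scale of D minor (natural minor) is D E F G A Bb C; A is degree 5, and the triad built there (A-C-E) is minor, so it is v.
The scale of E minor (natural minor) is E F# G A B C D; A is degree 4, and the triad built there (A-C-E) is minor, so it is iv.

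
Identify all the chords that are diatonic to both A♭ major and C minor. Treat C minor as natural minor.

A♭, Cm, E♭, Fm

Triads in A♭ major: A♭ major (I), B♭ minor (ii), C minor (iii), D♭ major (IV), E♭ major (V), F minor (vi), G diminished (vii°).
Triads in C minor (natural minor): C minor (i), D diminished (ii°), E♭ major (III), F minor (iv), G minor (v), A♭ major (VI), B♭ major (VII).
Shared triads with their functions: A♭ major (I in A♭ major, VI in C minor); C minor (iii in A♭ major, i in C minor); E♭ major (V in A♭ major, III in C minor); F minor (vi in A♭ major, iv in C minor).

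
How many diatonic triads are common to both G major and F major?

Diatonic triads of G major: G (I), Am (ii), Bm (iii), C (IV), D (V), Em (vi), F♯dim (vii°).
Diatonic triads of F major: F (I), Gm (ii), Am (iii), B♭ (IV), C (V), Dm (vi), Edim (vii°).
Matching root and quality in both lists: Am, C.
That gives 2 common triads.

2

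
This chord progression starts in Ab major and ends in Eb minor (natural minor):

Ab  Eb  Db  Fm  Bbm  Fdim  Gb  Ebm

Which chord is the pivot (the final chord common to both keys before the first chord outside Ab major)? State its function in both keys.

Bbm — ii in Ab major, v in Eb minor

Chords diatonic to Ab major: Ab, Bbm, Cm, Db, Eb, Fm, Gdim.
Reading the progression, the first chord not in that set is Fdim, so the modulation leaves Ab major there.
The chord immediately before Fdim is Bbm, which is diatonic to both keys: ii in Ab major and v in Eb minor.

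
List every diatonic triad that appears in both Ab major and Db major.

Triads in Ab major: Ab (I), Bbm (ii), Cm (iii), Db (IV), Eb (V), Fm (vi), Gdim (vii°).
Triads in Db major: Db (I), Ebm (ii), Fm (iii), Gb (IV), Ab (V), Bbm (vi), Cdim (vii°).
Shared triads with their functions: Ab (I in Ab major, V in Db major); Bbm (ii in Ab major, vi in Db major); Db (IV in Ab major, I in Db major); Fm (vi in Ab major, iii in Db major).

Ab, Bbm, Db, Fm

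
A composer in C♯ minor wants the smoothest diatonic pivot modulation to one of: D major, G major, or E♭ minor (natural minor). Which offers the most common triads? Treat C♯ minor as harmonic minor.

Triads of C♯ minor (harmonic minor): C♯m (i), D♯dim (ii°), Eaug (III+), F♯m (iv), G♯ (V), A (VI), B♯dim (vii°).
D major shares 2: F♯m, A.
G major shares 0: none.
E♭ minor (natural minor) shares 0: none.
The most common triads (2) are shared with D major.

D major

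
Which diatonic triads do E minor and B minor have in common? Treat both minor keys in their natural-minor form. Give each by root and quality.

Em, G, Bm, D

Triads in E minor (natural minor): E minor (i), F# diminished (ii°), G major (III), A minor (iv), B minor (v), C major (VI), D major (VII).
Triads in B minor (natural minor): B minor (i), C# diminished (ii°), D major (III), E minor (iv), F# minor (v), G major (VI), A major (VII).
Shared triads with their functions: E minor (i in E minor, iv in B minor); G major (III in E minor, VI in B minor); B minor (v in E minor, i in B minor); D major (VII in E minor, III in B minor).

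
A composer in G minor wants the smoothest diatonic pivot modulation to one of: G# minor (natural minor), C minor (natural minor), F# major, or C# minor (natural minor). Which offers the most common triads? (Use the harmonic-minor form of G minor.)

Triads of G minor (harmonic minor): Gm (i), Adim (ii°), Bbaug (III+), Cm (iv), D (V), Eb (VI), F#dim (vii°).
G# minor (natural minor) shares 0: none.
C minor (natural minor) shares 3: Gm, Cm, Eb.
F# major shares 0: none.
C# minor (natural minor) shares 0: none.
The most common triads (3) are shared with C minor.

C minor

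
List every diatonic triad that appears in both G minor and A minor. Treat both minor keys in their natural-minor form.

Dm, F

Triads in G minor (natural minor): Gm (i), Adim (ii°), Bb (III), Cm (iv), Dm (v), Eb (VI), F (VII).
Triads in A minor (natural minor): Am (i), Bdim (ii°), C (III), Dm (iv), Em (v), F (VI), G (VII).
Shared triads with their functions: Dm (v in G minor, iv in A minor); F (VII in G minor, VI in A minor).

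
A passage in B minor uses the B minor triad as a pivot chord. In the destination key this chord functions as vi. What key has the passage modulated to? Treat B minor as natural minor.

The numeral vi denotes a minor triad on scale degree 6. With B on degree 6, the tonic of the new key is D.
Degree 6 carries a minor triad in major keys, so the destination is D major.
Check: the diatonic triads of D major are D (I), Em (ii), F#m (iii), G (IV), A (V), Bm (vi), C#dim (vii°) — B minor is indeed vi.

D major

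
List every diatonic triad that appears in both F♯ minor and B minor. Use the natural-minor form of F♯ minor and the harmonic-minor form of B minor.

Triads in F♯ minor (natural minor): F♯m (i), G♯dim (ii°), A (III), Bm (iv), C♯m (v), D (VI), E (VII).
Triads in B minor (harmonic minor): Bm (i), C♯dim (ii°), Daug (III+), Em (iv), F♯ (V), G (VI), A♯dim (vii°).
Shared triads with their functions: Bm (iv in F♯ minor, i in B minor).

Bm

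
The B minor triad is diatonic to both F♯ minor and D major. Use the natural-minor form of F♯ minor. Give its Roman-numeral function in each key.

iv in F♯ minor; vi in D major

The scale of F♯ minor (natural minor) is F♯ G♯ A B C♯ D E; B is degree 4, and the triad built there (B-D-F♯) is minor, so it is iv.
The scale of D major is D E F♯ G A B C♯; B is degree 6, and the triad built there (B-D-F♯) is minor, so it is vi.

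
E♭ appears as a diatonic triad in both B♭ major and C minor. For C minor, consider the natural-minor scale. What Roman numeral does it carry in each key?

IV in B♭ major; III in C minor

The scale of B♭ major is B♭ C D E♭ F G A; E♭ is degree 4, and the triad built there (E♭-G-B♭) is major, so it is IV.
The scale of C minor (natural minor) is C D E♭ F G A♭ B♭; E♭ is degree 3, and the triad built there (E♭-G-B♭) is major, so it is III.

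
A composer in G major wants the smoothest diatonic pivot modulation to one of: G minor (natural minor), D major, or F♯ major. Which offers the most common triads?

D major

Triads of G major: G major (I), A minor (ii), B minor (iii), C major (IV), D major (V), E minor (vi), F♯ diminished (vii°).
G minor (natural minor) shares 0: none.
D major shares 4: G, Bm, D, Em.
F♯ major shares 0: none.
The most common triads (4) are shared with D major.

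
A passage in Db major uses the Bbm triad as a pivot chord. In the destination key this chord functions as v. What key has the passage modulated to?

Eb minor

The numeral v denotes a minor triad on scale degree 5. With Bb on degree 5, the tonic of the new key is Eb.
Degree 5 carries a minor triad in natural-minor keys, so the destination is Eb minor.
Check: the diatonic triads of Eb minor (natural minor) are Ebm (i), Fdim (ii°), Gb (III), Abm (iv), Bbm (v), Cb (VI), Db (VII) — Bbm is indeed v.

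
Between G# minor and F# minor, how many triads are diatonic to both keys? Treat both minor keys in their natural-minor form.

Diatonic triads of G# minor (natural minor): G#m (i), A#dim (ii°), B (III), C#m (iv), D#m (v), E (VI), F# (VII).
Diatonic triads of F# minor (natural minor): F#m (i), G#dim (ii°), A (III), Bm (iv), C#m (v), D (VI), E (VII).
Matching root and quality in both lists: C#m, E.
That gives 2 common triads.

2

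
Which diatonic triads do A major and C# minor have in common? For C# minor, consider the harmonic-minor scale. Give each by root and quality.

Triads in A major: A (I), Bm (ii), C#m (iii), D (IV), E (V), F#m (vi), G#dim (vii°).
Triads in C# minor (harmonic minor): C#m (i), D#dim (ii°), Eaug (III+), F#m (iv), G# (V), A (VI), B#dim (vii°).
Shared triads with their functions: A (I in A major, VI in C# minor); C#m (iii in A major, i in C# minor); F#m (vi in A major, iv in C# minor).

A, C#m, F#m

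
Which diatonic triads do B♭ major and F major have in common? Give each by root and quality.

Triads in B♭ major: B♭ major (I), C minor (ii), D minor (iii), E♭ major (IV), F major (V), G minor (vi), A diminished (vii°).
Triads in F major: F major (I), G minor (ii), A minor (iii), B♭ major (IV), C major (V), D minor (vi), E diminished (vii°).
Shared triads with their functions: B♭ major (I in B♭ major, IV in F major); D minor (iii in B♭ major, vi in F major); F major (V in B♭ major, I in F major); G minor (vi in B♭ major, ii in F major).

B♭, Dm, F, Gm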